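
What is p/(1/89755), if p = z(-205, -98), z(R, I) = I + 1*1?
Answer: -8706235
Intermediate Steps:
z(R, I) = 1 + I (z(R, I) = I + 1 = 1 + I)
p = -97 (p = 1 - 98 = -97)
p/(1/89755) = -97/(1/89755) = -97/1/89755 = -97*89755 = -8706235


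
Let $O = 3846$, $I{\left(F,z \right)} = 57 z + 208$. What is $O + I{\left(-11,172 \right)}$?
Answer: $13858$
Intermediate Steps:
$I{\left(F,z \right)} = 208 + 57 z$
$O + I{\left(-11,172 \right)} = 3846 + \left(208 + 57 \cdot 172\right) = 3846 + \left(208 + 9804\right) = 3846 + 10012 = 13858$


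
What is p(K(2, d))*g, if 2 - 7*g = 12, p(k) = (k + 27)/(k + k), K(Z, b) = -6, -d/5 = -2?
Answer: 5/2 ≈ 2.5000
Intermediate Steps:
d = 10 (d = -5*(-2) = 10)
p(k) = (27 + k)/(2*k) (p(k) = (27 + k)/((2*k)) = (27 + k)*(1/(2*k)) = (27 + k)/(2*k))
g = -10/7 (g = 2/7 - ⅐*12 = 2/7 - 12/7 = -10/7 ≈ -1.4286)
p(K(2, d))*g = ((½)*(27 - 6)/(-6))*(-10/7) = ((½)*(-⅙)*21)*(-10/7) = -7/4*(-10/7) = 5/2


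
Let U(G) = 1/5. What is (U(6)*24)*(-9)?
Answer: -216/5 ≈ -43.200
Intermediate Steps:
U(G) = 1/5
(U(6)*24)*(-9) = ((1/5)*24)*(-9) = (24/5)*(-9) = -216/5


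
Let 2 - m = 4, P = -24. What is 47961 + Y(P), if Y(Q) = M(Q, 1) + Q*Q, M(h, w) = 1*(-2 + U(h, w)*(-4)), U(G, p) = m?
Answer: 48543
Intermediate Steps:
m = -2 (m = 2 - 1*4 = 2 - 4 = -2)
U(G, p) = -2
M(h, w) = 6 (M(h, w) = 1*(-2 - 2*(-4)) = 1*(-2 + 8) = 1*6 = 6)
Y(Q) = 6 + Q² (Y(Q) = 6 + Q*Q = 6 + Q²)
47961 + Y(P) = 47961 + (6 + (-24)²) = 47961 + (6 + 576) = 47961 + 582 = 48543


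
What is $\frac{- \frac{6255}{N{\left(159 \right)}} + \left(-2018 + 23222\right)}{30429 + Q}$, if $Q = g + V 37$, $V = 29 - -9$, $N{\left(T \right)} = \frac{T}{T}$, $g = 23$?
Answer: $\frac{14949}{31858} \approx 0.46924$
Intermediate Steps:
$N{\left(T \right)} = 1$
$V = 38$ ($V = 29 + 9 = 38$)
$Q = 1429$ ($Q = 23 + 38 \cdot 37 = 23 + 1406 = 1429$)
$\frac{- \frac{6255}{N{\left(159 \right)}} + \left(-2018 + 23222\right)}{30429 + Q} = \frac{- \frac{6255}{1} + \left(-2018 + 23222\right)}{30429 + 1429} = \frac{\left(-6255\right) 1 + 21204}{31858} = \left(-6255 + 21204\right) \frac{1}{31858} = 14949 \cdot \frac{1}{31858} = \frac{14949}{31858}$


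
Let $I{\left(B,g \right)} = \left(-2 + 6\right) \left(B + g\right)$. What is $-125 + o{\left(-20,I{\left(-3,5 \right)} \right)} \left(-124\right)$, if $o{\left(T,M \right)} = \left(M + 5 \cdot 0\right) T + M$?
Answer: $18723$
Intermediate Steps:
$I{\left(B,g \right)} = 4 B + 4 g$ ($I{\left(B,g \right)} = 4 \left(B + g\right) = 4 B + 4 g$)
$o{\left(T,M \right)} = M + M T$ ($o{\left(T,M \right)} = \left(M + 0\right) T + M = M T + M = M + M T$)
$-125 + o{\left(-20,I{\left(-3,5 \right)} \right)} \left(-124\right) = -125 + \left(4 \left(-3\right) + 4 \cdot 5\right) \left(1 - 20\right) \left(-124\right) = -125 + \left(-12 + 20\right) \left(-19\right) \left(-124\right) = -125 + 8 \left(-19\right) \left(-124\right) = -125 - -18848 = -125 + 18848 = 18723$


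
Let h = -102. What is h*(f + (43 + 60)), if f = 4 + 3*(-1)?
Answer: -10608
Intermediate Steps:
f = 1 (f = 4 - 3 = 1)
h*(f + (43 + 60)) = -102*(1 + (43 + 60)) = -102*(1 + 103) = -102*104 = -10608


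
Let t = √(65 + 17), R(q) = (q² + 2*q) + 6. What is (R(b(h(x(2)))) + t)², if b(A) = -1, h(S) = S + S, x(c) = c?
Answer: (5 + √82)² ≈ 197.55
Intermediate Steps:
h(S) = 2*S
R(q) = 6 + q² + 2*q
t = √82 ≈ 9.0554
(R(b(h(x(2)))) + t)² = ((6 + (-1)² + 2*(-1)) + √82)² = ((6 + 1 - 2) + √82)² = (5 + √82)²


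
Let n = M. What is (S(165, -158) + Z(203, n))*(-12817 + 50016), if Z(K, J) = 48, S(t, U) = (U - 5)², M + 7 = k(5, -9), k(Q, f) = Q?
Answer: 990125783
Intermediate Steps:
M = -2 (M = -7 + 5 = -2)
S(t, U) = (-5 + U)²
n = -2
(S(165, -158) + Z(203, n))*(-12817 + 50016) = ((-5 - 158)² + 48)*(-12817 + 50016) = ((-163)² + 48)*37199 = (26569 + 48)*37199 = 26617*37199 = 990125783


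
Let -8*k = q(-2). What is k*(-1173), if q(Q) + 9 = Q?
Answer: -12903/8 ≈ -1612.9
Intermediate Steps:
q(Q) = -9 + Q
k = 11/8 (k = -(-9 - 2)/8 = -1/8*(-11) = 11/8 ≈ 1.3750)
k*(-1173) = (11/8)*(-1173) = -12903/8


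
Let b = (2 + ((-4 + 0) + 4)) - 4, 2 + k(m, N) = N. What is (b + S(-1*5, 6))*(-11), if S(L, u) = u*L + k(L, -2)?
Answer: 396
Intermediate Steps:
k(m, N) = -2 + N
S(L, u) = -4 + L*u (S(L, u) = u*L + (-2 - 2) = L*u - 4 = -4 + L*u)
b = -2 (b = (2 + (-4 + 4)) - 4 = (2 + 0) - 4 = 2 - 4 = -2)
(b + S(-1*5, 6))*(-11) = (-2 + (-4 - 1*5*6))*(-11) = (-2 + (-4 - 5*6))*(-11) = (-2 + (-4 - 30))*(-11) = (-2 - 34)*(-11) = -36*(-11) = 396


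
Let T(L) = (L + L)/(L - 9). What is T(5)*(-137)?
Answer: 685/2 ≈ 342.50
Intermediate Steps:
T(L) = 2*L/(-9 + L) (T(L) = (2*L)/(-9 + L) = 2*L/(-9 + L))
T(5)*(-137) = (2*5/(-9 + 5))*(-137) = (2*5/(-4))*(-137) = (2*5*(-1/4))*(-137) = -5/2*(-137) = 685/2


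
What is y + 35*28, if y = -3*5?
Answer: 965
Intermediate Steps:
y = -15
y + 35*28 = -15 + 35*28 = -15 + 980 = 965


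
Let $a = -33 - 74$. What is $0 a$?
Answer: $0$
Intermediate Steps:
$a = -107$
$0 a = 0 \left(-107\right) = 0$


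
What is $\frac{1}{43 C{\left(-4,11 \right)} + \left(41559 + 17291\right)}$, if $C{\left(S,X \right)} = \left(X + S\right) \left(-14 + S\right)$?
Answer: $\frac{1}{53432} \approx 1.8715 \cdot 10^{-5}$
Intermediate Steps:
$C{\left(S,X \right)} = \left(-14 + S\right) \left(S + X\right)$ ($C{\left(S,X \right)} = \left(S + X\right) \left(-14 + S\right) = \left(-14 + S\right) \left(S + X\right)$)
$\frac{1}{43 C{\left(-4,11 \right)} + \left(41559 + 17291\right)} = \frac{1}{43 \left(\left(-4\right)^{2} - -56 - 154 - 44\right) + \left(41559 + 17291\right)} = \frac{1}{43 \left(16 + 56 - 154 - 44\right) + 58850} = \frac{1}{43 \left(-126\right) + 58850} = \frac{1}{-5418 + 58850} = \frac{1}{53432}$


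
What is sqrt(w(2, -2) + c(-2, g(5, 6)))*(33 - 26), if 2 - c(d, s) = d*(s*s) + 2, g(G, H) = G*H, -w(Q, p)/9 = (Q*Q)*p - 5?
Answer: 21*sqrt(213) ≈ 306.48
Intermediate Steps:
w(Q, p) = 45 - 9*p*Q**2 (w(Q, p) = -9*((Q*Q)*p - 5) = -9*(Q**2*p - 5) = -9*(p*Q**2 - 5) = -9*(-5 + p*Q**2) = 45 - 9*p*Q**2)
c(d, s) = -d*s**2 (c(d, s) = 2 - (d*(s*s) + 2) = 2 - (d*s**2 + 2) = 2 - (2 + d*s**2) = 2 + (-2 - d*s**2) = -d*s**2)
sqrt(w(2, -2) + c(-2, g(5, 6)))*(33 - 26) = sqrt((45 - 9*(-2)*2**2) - 1*(-2)*(5*6)**2)*(33 - 26) = sqrt((45 - 9*(-2)*4) - 1*(-2)*30**2)*7 = sqrt((45 + 72) - 1*(-2)*900)*7 = sqrt(117 + 1800)*7 = sqrt(1917)*7 = (3*sqrt(213))*7 = 21*sqrt(213)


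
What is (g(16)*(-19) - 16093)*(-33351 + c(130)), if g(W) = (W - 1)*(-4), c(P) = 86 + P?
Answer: 495467655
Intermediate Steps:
g(W) = 4 - 4*W (g(W) = (-1 + W)*(-4) = 4 - 4*W)
(g(16)*(-19) - 16093)*(-33351 + c(130)) = ((4 - 4*16)*(-19) - 16093)*(-33351 + (86 + 130)) = ((4 - 64)*(-19) - 16093)*(-33351 + 216) = (-60*(-19) - 16093)*(-33135) = (1140 - 16093)*(-33135) = -14953*(-33135) = 495467655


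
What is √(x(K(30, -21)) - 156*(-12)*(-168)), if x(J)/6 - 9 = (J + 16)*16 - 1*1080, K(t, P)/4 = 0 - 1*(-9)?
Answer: I*√315930 ≈ 562.08*I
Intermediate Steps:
K(t, P) = 36 (K(t, P) = 4*(0 - 1*(-9)) = 4*(0 + 9) = 4*9 = 36)
x(J) = -4890 + 96*J (x(J) = 54 + 6*((J + 16)*16 - 1*1080) = 54 + 6*((16 + J)*16 - 1080) = 54 + 6*((256 + 16*J) - 1080) = 54 + 6*(-824 + 16*J) = 54 + (-4944 + 96*J) = -4890 + 96*J)
√(x(K(30, -21)) - 156*(-12)*(-168)) = √((-4890 + 96*36) - 156*(-12)*(-168)) = √((-4890 + 3456) + 1872*(-168)) = √(-1434 - 314496) = √(-315930) = I*√315930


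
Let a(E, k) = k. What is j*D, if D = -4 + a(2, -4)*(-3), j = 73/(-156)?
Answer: -146/39 ≈ -3.7436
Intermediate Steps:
j = -73/156 (j = 73*(-1/156) = -73/156 ≈ -0.46795)
D = 8 (D = -4 - 4*(-3) = -4 + 12 = 8)
j*D = -73/156*8 = -146/39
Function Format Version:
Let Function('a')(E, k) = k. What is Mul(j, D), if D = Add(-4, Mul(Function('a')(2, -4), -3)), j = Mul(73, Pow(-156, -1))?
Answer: Rational(-146, 39) ≈ -3.7436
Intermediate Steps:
j = Rational(-73, 156) (j = Mul(73, Rational(-1, 156)) = Rational(-73, 156) ≈ -0.46795)
D = 8 (D = Add(-4, Mul(-4, -3)) = Add(-4, 12) = 8)
Mul(j, D) = Mul(Rational(-73, 156), 8) = Rational(-146, 39)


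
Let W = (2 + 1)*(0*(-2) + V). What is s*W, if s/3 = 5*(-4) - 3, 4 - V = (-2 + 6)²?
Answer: 2484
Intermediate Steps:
V = -12 (V = 4 - (-2 + 6)² = 4 - 1*4² = 4 - 1*16 = 4 - 16 = -12)
W = -36 (W = (2 + 1)*(0*(-2) - 12) = 3*(0 - 12) = 3*(-12) = -36)
s = -69 (s = 3*(5*(-4) - 3) = 3*(-20 - 3) = 3*(-23) = -69)
s*W = -69*(-36) = 2484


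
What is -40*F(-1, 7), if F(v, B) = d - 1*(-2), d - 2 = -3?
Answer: -40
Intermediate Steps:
d = -1 (d = 2 - 3 = -1)
F(v, B) = 1 (F(v, B) = -1 - 1*(-2) = -1 + 2 = 1)
-40*F(-1, 7) = -40*1 = -40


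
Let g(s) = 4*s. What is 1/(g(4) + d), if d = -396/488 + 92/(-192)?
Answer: 2928/43069 ≈ 0.067984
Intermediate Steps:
d = -3779/2928 (d = -396*1/488 + 92*(-1/192) = -99/122 - 23/48 = -3779/2928 ≈ -1.2906)
1/(g(4) + d) = 1/(4*4 - 3779/2928) = 1/(16 - 3779/2928) = 1/(43069/2928) = 2928/43069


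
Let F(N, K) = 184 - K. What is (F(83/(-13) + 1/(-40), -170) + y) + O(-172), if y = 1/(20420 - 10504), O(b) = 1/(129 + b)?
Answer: 150931479/426388 ≈ 353.98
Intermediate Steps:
y = 1/9916 ≈ 0.00010085
(F(83/(-13) + 1/(-40), -170) + y) + O(-172) = ((184 - 1*(-170)) + 1/9916) + 1/(129 - 172) = ((184 + 170) + 1/9916) + 1/(-43) = (354 + 1/9916) - 1/43 = 3510265/9916 - 1/43 = 150931479/426388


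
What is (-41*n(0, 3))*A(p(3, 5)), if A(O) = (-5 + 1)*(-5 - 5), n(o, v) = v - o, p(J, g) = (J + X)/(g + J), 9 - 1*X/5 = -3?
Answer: -4920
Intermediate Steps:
X = 60 (X = 45 - 5*(-3) = 45 + 15 = 60)
p(J, g) = (60 + J)/(J + g) (p(J, g) = (J + 60)/(g + J) = (60 + J)/(J + g))
A(O) = 40 (A(O) = -4*(-10) = 40)
(-41*n(0, 3))*A(p(3, 5)) = -41*(3 - 1*0)*40 = -41*(3 + 0)*40 = -41*3*40 = -123*40 = -4920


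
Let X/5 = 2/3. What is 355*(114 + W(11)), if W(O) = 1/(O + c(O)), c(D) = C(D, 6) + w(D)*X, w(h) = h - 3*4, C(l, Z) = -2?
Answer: 689055/17 ≈ 40533.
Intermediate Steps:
w(h) = -12 + h (w(h) = h - 12 = -12 + h)
X = 10/3 (X = 5*(2/3) = 5*(2*(⅓)) = 5*(⅔) = 10/3 ≈ 3.3333)
c(D) = -42 + 10*D/3 (c(D) = -2 + (-12 + D)*(10/3) = -2 + (-40 + 10*D/3) = -42 + 10*D/3)
W(O) = 1/(-42 + 13*O/3) (W(O) = 1/(O + (-42 + 10*O/3)) = 1/(-42 + 13*O/3))
355*(114 + W(11)) = 355*(114 + 3/(-126 + 13*11)) = 355*(114 + 3/(-126 + 143)) = 355*(114 + 3/17) = 355*(1941/17) = 689055/17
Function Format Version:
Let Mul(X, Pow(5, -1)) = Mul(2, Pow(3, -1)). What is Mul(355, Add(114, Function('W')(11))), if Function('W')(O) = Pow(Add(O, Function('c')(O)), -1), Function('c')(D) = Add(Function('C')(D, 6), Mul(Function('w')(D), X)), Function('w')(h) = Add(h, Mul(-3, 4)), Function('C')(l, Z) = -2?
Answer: Rational(689055, 17) ≈ 40533.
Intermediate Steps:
Function('w')(h) = Add(-12, h) (Function('w')(h) = Add(h, -12) = Add(-12, h))
X = Rational(10, 3) (X = Mul(5, Mul(2, Pow(3, -1))) = Mul(5, Mul(2, Rational(1, 3))) = Mul(5, Rational(2, 3)) = Rational(10, 3) ≈ 3.3333)
Function('c')(D) = Add(-42, Mul(Rational(10, 3), D)) (Function('c')(D) = Add(-2, Mul(Add(-12, D), Rational(10, 3))) = Add(-2, Add(-40, Mul(Rational(10, 3), D))) = Add(-42, Mul(Rational(10, 3), D)))
Function('W')(O) = Pow(Add(-42, Mul(Rational(13, 3), O)), -1) (Function('W')(O) = Pow(Add(O, Add(-42, Mul(Rational(10, 3), O))), -1) = Pow(Add(-42, Mul(Rational(13, 3), O)), -1))
Mul(355, Add(114, Function('W')(11))) = Mul(355, Add(114, Mul(3, Pow(Add(-126, Mul(13, 11)), -1)))) = Mul(355, Add(114, Mul(3, Pow(Add(-126, 143), -1)))) = Mul(355, Add(114, Mul(3, Pow(17, -1)))) = Mul(355, Add(114, Mul(3, Rational(1, 17)))) = Mul(355, Add(114, Rational(3, 17))) = Mul(355, Rational(1941, 17)) = Rational(689055, 17)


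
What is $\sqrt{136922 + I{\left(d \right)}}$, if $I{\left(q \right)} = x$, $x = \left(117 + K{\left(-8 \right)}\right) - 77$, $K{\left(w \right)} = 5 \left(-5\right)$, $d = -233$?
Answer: $\sqrt{136937} \approx 370.05$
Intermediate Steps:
$K{\left(w \right)} = -25$
$x = 15$ ($x = \left(117 - 25\right) - 77 = 92 - 77 = 15$)
$I{\left(q \right)} = 15$
$\sqrt{136922 + I{\left(d \right)}} = \sqrt{136922 + 15} = \sqrt{136937}$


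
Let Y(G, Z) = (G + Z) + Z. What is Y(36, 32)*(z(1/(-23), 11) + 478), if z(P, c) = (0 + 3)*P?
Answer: 1099100/23 ≈ 47787.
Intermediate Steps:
Y(G, Z) = G + 2*Z
z(P, c) = 3*P
Y(36, 32)*(z(1/(-23), 11) + 478) = (36 + 2*32)*(3/(-23) + 478) = (36 + 64)*(3*(-1/23) + 478) = 100*(-3/23 + 478) = 100*(10991/23) = 1099100/23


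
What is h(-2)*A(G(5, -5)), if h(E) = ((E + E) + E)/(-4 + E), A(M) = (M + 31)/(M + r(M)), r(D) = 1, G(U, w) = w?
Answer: -13/2 ≈ -6.5000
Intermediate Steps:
A(M) = (31 + M)/(1 + M) (A(M) = (M + 31)/(M + 1) = (31 + M)/(1 + M))
h(E) = 3*E/(-4 + E) (h(E) = (2*E + E)/(-4 + E) = (3*E)/(-4 + E) = 3*E/(-4 + E))
h(-2)*A(G(5, -5)) = (3*(-2)/(-4 - 2))*((31 - 5)/(1 - 5)) = (3*(-2)/(-6))*(26/(-4)) = (3*(-2)*(-⅙))*(-¼*26) = 1*(-13/2) = -13/2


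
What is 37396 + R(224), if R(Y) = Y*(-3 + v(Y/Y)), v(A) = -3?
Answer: 36052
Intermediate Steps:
R(Y) = -6*Y (R(Y) = Y*(-3 - 3) = Y*(-6) = -6*Y)
37396 + R(224) = 37396 - 6*224 = 37396 - 1344 = 36052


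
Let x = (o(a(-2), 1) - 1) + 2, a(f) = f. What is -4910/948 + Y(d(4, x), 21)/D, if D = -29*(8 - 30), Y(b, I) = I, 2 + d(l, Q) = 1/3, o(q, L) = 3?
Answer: -389084/75603 ≈ -5.1464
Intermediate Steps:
x = 4 (x = (3 - 1) + 2 = 2 + 2 = 4)
d(l, Q) = -5/3 (d(l, Q) = -2 + 1/3 = -2 + ⅓ = -5/3)
D = 638 (D = -29*(-22) = 638)
-4910/948 + Y(d(4, x), 21)/D = -4910/948 + 21/638 = -4910*1/948 + 21*(1/638) = -2455/474 + 21/638 = -389084/75603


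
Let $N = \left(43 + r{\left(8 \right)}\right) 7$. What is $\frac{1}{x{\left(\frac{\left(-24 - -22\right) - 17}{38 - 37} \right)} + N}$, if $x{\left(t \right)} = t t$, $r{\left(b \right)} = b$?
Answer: $\frac{1}{718} \approx 0.0013928$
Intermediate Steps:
$x{\left(t \right)} = t^{2}$
$N = 357$ ($N = \left(43 + 8\right) 7 = 51 \cdot 7 = 357$)
$\frac{1}{x{\left(\frac{\left(-24 - -22\right) - 17}{38 - 37} \right)} + N} = \frac{1}{\left(\frac{\left(-24 - -22\right) - 17}{38 - 37}\right)^{2} + 357} = \frac{1}{\left(\frac{\left(-24 + 22\right) - 17}{1}\right)^{2} + 357} = \frac{1}{\left(\left(-2 - 17\right) 1\right)^{2} + 357} = \frac{1}{\left(\left(-19\right) 1\right)^{2} + 357} = \frac{1}{\left(-19\right)^{2} + 357} = \frac{1}{361 + 357} = \frac{1}{718}$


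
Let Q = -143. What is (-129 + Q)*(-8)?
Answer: 2176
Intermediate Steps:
(-129 + Q)*(-8) = (-129 - 143)*(-8) = -272*(-8) = 2176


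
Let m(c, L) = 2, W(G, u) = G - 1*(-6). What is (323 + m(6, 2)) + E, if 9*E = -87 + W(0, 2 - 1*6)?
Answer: 316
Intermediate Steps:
W(G, u) = 6 + G (W(G, u) = G + 6 = 6 + G)
E = -9 (E = (-87 + (6 + 0))/9 = (-87 + 6)/9 = (⅑)*(-81) = -9)
(323 + m(6, 2)) + E = (323 + 2) - 9 = 325 - 9 = 316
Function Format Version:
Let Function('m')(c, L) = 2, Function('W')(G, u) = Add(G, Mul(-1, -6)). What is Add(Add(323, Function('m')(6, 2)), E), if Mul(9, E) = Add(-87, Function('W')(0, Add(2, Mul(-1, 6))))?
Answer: 316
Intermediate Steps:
Function('W')(G, u) = Add(6, G) (Function('W')(G, u) = Add(G, 6) = Add(6, G))
E = -9 (E = Mul(Rational(1, 9), Add(-87, Add(6, 0))) = Mul(Rational(1, 9), Add(-87, 6)) = Mul(Rational(1, 9), -81) = -9)
Add(Add(323, Function('m')(6, 2)), E) = Add(Add(323, 2), -9) = Add(325, -9) = 316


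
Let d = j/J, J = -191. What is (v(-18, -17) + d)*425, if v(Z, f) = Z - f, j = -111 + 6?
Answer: -36550/191 ≈ -191.36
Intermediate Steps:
j = -105
d = 105/191 (d = -105/(-191) = -105*(-1/191) = 105/191 ≈ 0.54974)
(v(-18, -17) + d)*425 = ((-18 - 1*(-17)) + 105/191)*425 = ((-18 + 17) + 105/191)*425 = (-1 + 105/191)*425 = -86/191*425 = -36550/191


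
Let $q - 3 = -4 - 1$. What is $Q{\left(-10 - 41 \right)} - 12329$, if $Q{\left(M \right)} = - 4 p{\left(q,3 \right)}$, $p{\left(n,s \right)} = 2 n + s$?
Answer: $-12325$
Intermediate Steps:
$q = -2$ ($q = 3 - 5 = -2$)
$p{\left(n,s \right)} = s + 2 n$
$Q{\left(M \right)} = 4$ ($Q{\left(M \right)} = - 4 \left(3 + 2 \left(-2\right)\right) = - 4 \left(3 - 4\right) = \left(-4\right) \left(-1\right) = 4$)
$Q{\left(-10 - 41 \right)} - 12329 = 4 - 12329 = -12325$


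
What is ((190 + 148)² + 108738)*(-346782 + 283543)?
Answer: -14101158698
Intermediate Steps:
((190 + 148)² + 108738)*(-346782 + 283543) = (338² + 108738)*(-63239) = (114244 + 108738)*(-63239) = 222982*(-63239) = -14101158698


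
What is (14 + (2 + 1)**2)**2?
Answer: 529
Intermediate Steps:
(14 + (2 + 1)**2)**2 = (14 + 3**2)**2 = (14 + 9)**2 = 23**2 = 529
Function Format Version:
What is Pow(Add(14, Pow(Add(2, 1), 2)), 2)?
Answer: 529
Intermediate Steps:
Pow(Add(14, Pow(Add(2, 1), 2)), 2) = Pow(Add(14, Pow(3, 2)), 2) = Pow(Add(14, 9), 2) = Pow(23, 2) = 529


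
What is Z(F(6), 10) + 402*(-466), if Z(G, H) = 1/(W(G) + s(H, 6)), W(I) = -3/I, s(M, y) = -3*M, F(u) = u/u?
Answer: -6181957/33 ≈ -1.8733e+5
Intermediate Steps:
F(u) = 1
Z(G, H) = 1/(-3*H - 3/G) (Z(G, H) = 1/(-3/G - 3*H) = 1/(-3*H - 3/G))
Z(F(6), 10) + 402*(-466) = -1*1/(3 + 3*1*10) + 402*(-466) = -1*1/(3 + 30) - 187332 = -1*1/33 - 187332 = -1*1*1/33 - 187332 = -1/33 - 187332 = -6181957/33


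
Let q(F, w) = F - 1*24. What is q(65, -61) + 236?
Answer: 277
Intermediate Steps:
q(F, w) = -24 + F (q(F, w) = F - 24 = -24 + F)
q(65, -61) + 236 = (-24 + 65) + 236 = 41 + 236 = 277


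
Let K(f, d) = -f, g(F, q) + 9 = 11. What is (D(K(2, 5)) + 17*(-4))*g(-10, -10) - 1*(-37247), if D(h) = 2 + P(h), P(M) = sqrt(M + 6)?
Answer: 37119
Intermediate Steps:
g(F, q) = 2 (g(F, q) = -9 + 11 = 2)
P(M) = sqrt(6 + M)
D(h) = 2 + sqrt(6 + h)
(D(K(2, 5)) + 17*(-4))*g(-10, -10) - 1*(-37247) = ((2 + sqrt(6 - 1*2)) + 17*(-4))*2 - 1*(-37247) = ((2 + sqrt(6 - 2)) - 68)*2 + 37247 = ((2 + sqrt(4)) - 68)*2 + 37247 = ((2 + 2) - 68)*2 + 37247 = (4 - 68)*2 + 37247 = -64*2 + 37247 = -128 + 37247 = 37119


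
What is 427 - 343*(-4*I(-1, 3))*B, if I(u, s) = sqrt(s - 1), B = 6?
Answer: 427 + 8232*sqrt(2) ≈ 12069.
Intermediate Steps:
I(u, s) = sqrt(-1 + s)
427 - 343*(-4*I(-1, 3))*B = 427 - 343*(-4*sqrt(-1 + 3))*6 = 427 - 343*(-4*sqrt(2))*6 = 427 - (-8232)*sqrt(2) = 427 + 8232*sqrt(2)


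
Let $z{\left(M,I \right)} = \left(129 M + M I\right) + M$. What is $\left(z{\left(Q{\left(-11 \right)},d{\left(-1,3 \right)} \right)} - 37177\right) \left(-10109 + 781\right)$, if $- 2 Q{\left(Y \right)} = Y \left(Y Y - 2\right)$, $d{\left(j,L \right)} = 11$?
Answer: $-514042760$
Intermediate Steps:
$Q{\left(Y \right)} = - \frac{Y \left(-2 + Y^{2}\right)}{2}$ ($Q{\left(Y \right)} = - \frac{Y \left(Y Y - 2\right)}{2} = - \frac{Y \left(Y^{2} - 2\right)}{2} = - \frac{Y \left(-2 + Y^{2}\right)}{2}$)
$z{\left(M,I \right)} = 130 M + I M$ ($z{\left(M,I \right)} = \left(129 M + I M\right) + M = 130 M + I M$)
$\left(z{\left(Q{\left(-11 \right)},d{\left(-1,3 \right)} \right)} - 37177\right) \left(-10109 + 781\right) = \left(\left(-11 - \frac{\left(-11\right)^{3}}{2}\right) \left(130 + 11\right) - 37177\right) \left(-10109 + 781\right) = \left(\left(-11 - - \frac{1331}{2}\right) 141 - 37177\right) \left(-9328\right) = \left(\left(-11 + \frac{1331}{2}\right) 141 - 37177\right) \left(-9328\right) = \left(\frac{1309}{2} \cdot 141 - 37177\right) \left(-9328\right) = \left(\frac{184569}{2} - 37177\right) \left(-9328\right) = \frac{110215}{2} \left(-9328\right) = -514042760$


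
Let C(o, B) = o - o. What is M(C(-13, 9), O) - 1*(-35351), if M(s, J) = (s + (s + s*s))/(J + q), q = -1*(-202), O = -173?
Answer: 35351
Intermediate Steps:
C(o, B) = 0
q = 202
M(s, J) = (s² + 2*s)/(202 + J) (M(s, J) = (s + (s + s*s))/(J + 202) = (s + (s + s²))/(202 + J) = (s² + 2*s)/(202 + J))
M(C(-13, 9), O) - 1*(-35351) = 0*(2 + 0)/(202 - 173) - 1*(-35351) = 0*2/29 + 35351 = 0*(1/29)*2 + 35351 = 0 + 35351 = 35351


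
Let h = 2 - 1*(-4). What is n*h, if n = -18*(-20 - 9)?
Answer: 3132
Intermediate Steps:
h = 6 (h = 2 + 4 = 6)
n = 522 (n = -18*(-29) = 522)
n*h = 522*6 = 3132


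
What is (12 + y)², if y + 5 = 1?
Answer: 64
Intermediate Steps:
y = -4 (y = -5 + 1 = -4)
(12 + y)² = (12 - 4)² = 8² = 64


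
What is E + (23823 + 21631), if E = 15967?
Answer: 61421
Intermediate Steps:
E + (23823 + 21631) = 15967 + (23823 + 21631) = 15967 + 45454 = 61421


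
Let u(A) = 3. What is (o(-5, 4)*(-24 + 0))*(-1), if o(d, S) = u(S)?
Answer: 72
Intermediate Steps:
o(d, S) = 3
(o(-5, 4)*(-24 + 0))*(-1) = (3*(-24 + 0))*(-1) = (3*(-24))*(-1) = -72*(-1) = 72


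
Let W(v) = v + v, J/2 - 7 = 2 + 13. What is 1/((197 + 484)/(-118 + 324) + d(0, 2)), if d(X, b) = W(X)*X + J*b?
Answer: 206/18809 ≈ 0.010952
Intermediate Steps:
J = 44 (J = 14 + 2*(2 + 13) = 14 + 2*15 = 14 + 30 = 44)
W(v) = 2*v
d(X, b) = 2*X**2 + 44*b (d(X, b) = (2*X)*X + 44*b = 2*X**2 + 44*b)
1/((197 + 484)/(-118 + 324) + d(0, 2)) = 1/((197 + 484)/(-118 + 324) + (2*0**2 + 44*2)) = 1/(681/206 + (2*0 + 88)) = 1/(681*(1/206) + (0 + 88)) = 1/(681/206 + 88) = 1/(18809/206) = 206/18809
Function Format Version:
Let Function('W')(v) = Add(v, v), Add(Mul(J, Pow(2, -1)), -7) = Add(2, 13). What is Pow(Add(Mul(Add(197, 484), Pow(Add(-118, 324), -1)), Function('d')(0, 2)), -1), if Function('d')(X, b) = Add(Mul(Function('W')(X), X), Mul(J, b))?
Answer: Rational(206, 18809) ≈ 0.010952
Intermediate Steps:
J = 44 (J = Add(14, Mul(2, Add(2, 13))) = Add(14, Mul(2, 15)) = Add(14, 30) = 44)
Function('W')(v) = Mul(2, v)
Function('d')(X, b) = Add(Mul(2, Pow(X, 2)), Mul(44, b)) (Function('d')(X, b) = Add(Mul(Mul(2, X), X), Mul(44, b)) = Add(Mul(2, Pow(X, 2)), Mul(44, b)))
Pow(Add(Mul(Add(197, 484), Pow(Add(-118, 324), -1)), Function('d')(0, 2)), -1) = Pow(Add(Mul(Add(197, 484), Pow(Add(-118, 324), -1)), Add(Mul(2, Pow(0, 2)), Mul(44, 2))), -1) = Pow(Add(Mul(681, Pow(206, -1)), Add(Mul(2, 0), 88)), -1) = Pow(Add(Mul(681, Rational(1, 206)), Add(0, 88)), -1) = Pow(Add(Rational(681, 206), 88), -1) = Pow(Rational(18809, 206), -1) = Rational(206, 18809)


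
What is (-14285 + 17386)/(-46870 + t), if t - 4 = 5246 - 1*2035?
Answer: -3101/43655 ≈ -0.071034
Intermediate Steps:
t = 3215 (t = 4 + (5246 - 1*2035) = 4 + (5246 - 2035) = 4 + 3211 = 3215)
(-14285 + 17386)/(-46870 + t) = (-14285 + 17386)/(-46870 + 3215) = 3101/(-43655) = 3101*(-1/43655) = -3101/43655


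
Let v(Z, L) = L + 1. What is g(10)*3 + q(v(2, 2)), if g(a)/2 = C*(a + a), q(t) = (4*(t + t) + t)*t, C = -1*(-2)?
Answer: 321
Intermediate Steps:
C = 2
v(Z, L) = 1 + L
q(t) = 9*t² (q(t) = (4*(2*t) + t)*t = (8*t + t)*t = (9*t)*t = 9*t²)
g(a) = 8*a (g(a) = 2*(2*(a + a)) = 2*(2*(2*a)) = 2*(4*a) = 8*a)
g(10)*3 + q(v(2, 2)) = (8*10)*3 + 9*(1 + 2)² = 80*3 + 9*3² = 240 + 9*9 = 240 + 81 = 321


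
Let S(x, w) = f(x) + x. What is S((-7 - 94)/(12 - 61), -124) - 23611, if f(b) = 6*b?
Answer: -165176/7 ≈ -23597.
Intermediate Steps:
S(x, w) = 7*x (S(x, w) = 6*x + x = 7*x)
S((-7 - 94)/(12 - 61), -124) - 23611 = 7*((-7 - 94)/(12 - 61)) - 23611 = 7*(-101/(-49)) - 23611 = 7*(-101*(-1/49)) - 23611 = 7*(101/49) - 23611 = 101/7 - 23611 = -165176/7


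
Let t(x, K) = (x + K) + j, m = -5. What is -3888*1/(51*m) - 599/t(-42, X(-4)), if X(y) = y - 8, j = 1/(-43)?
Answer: 5199953/197455 ≈ 26.335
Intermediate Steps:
j = -1/43 ≈ -0.023256
X(y) = -8 + y
t(x, K) = -1/43 + K + x (t(x, K) = (x + K) - 1/43 = (K + x) - 1/43 = -1/43 + K + x)
-3888*1/(51*m) - 599/t(-42, X(-4)) = -3888/(-5*(-3)*(-17)) - 599/(-1/43 + (-8 - 4) - 42) = -3888/(15*(-17)) - 599/(-1/43 - 12 - 42) = -3888/(-255) - 599/(-2323/43) = -3888*(-1/255) - 599*(-43/2323) = 1296/85 + 25757/2323 = 5199953/197455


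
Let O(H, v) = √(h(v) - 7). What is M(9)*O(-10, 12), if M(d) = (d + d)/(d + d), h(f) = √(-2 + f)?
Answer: √(-7 + √10) ≈ 1.959*I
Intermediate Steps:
O(H, v) = √(-7 + √(-2 + v)) (O(H, v) = √(√(-2 + v) - 7) = √(-7 + √(-2 + v)))
M(d) = 1 (M(d) = (2*d)/((2*d)) = (2*d)*(1/(2*d)) = 1)
M(9)*O(-10, 12) = 1*√(-7 + √(-2 + 12)) = 1*√(-7 + √10) = √(-7 + √10)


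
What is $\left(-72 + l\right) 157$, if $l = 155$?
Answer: $13031$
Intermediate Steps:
$\left(-72 + l\right) 157 = \left(-72 + 155\right) 157 = 83 \cdot 157 = 13031$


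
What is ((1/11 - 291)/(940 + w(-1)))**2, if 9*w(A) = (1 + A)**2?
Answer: 25600/267289 ≈ 0.095776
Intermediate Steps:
w(A) = (1 + A)**2/9
((1/11 - 291)/(940 + w(-1)))**2 = ((1/11 - 291)/(940 + (1 - 1)**2/9))**2 = ((1/11 - 291)/(940 + (1/9)*0**2))**2 = (-3200/(11*(940 + (1/9)*0)))**2 = (-3200/(11*(940 + 0)))**2 = (-3200/11/940)**2 = (-3200/11*1/940)**2 = (-160/517)**2 = 25600/267289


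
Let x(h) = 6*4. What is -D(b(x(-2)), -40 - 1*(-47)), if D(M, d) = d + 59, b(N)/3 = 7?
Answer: -66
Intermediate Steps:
x(h) = 24
b(N) = 21 (b(N) = 3*7 = 21)
D(M, d) = 59 + d
-D(b(x(-2)), -40 - 1*(-47)) = -(59 + (-40 - 1*(-47))) = -(59 + (-40 + 47)) = -(59 + 7) = -1*66 = -66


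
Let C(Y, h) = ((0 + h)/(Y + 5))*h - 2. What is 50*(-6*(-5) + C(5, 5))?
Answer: 1525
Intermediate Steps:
C(Y, h) = -2 + h**2/(5 + Y) (C(Y, h) = (h/(5 + Y))*h - 2 = h**2/(5 + Y) - 2 = -2 + h**2/(5 + Y))
50*(-6*(-5) + C(5, 5)) = 50*(-6*(-5) + (-10 + 5**2 - 2*5)/(5 + 5)) = 50*(30 + (-10 + 25 - 10)/10) = 50*(30 + (1/10)*5) = 50*(30 + 1/2) = 50*(61/2) = 1525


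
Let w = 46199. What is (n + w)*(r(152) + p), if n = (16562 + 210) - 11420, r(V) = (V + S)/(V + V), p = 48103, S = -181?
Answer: 753844861933/304 ≈ 2.4798e+9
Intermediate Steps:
r(V) = (-181 + V)/(2*V) (r(V) = (V - 181)/(V + V) = (-181 + V)/((2*V)) = (-181 + V)*(1/(2*V)) = (-181 + V)/(2*V))
n = 5352 (n = 16772 - 11420 = 5352)
(n + w)*(r(152) + p) = (5352 + 46199)*((1/2)*(-181 + 152)/152 + 48103) = 51551*((1/2)*(1/152)*(-29) + 48103) = 51551*(-29/304 + 48103) = 51551*(14623283/304) = 753844861933/304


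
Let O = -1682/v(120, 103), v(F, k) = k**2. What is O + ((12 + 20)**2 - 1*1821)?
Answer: -8457055/10609 ≈ -797.16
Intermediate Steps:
O = -1682/10609 (O = -1682/(103**2) = -1682/10609 ≈ -0.15854)
O + ((12 + 20)**2 - 1*1821) = -1682/10609 + ((12 + 20)**2 - 1*1821) = -1682/10609 + (32**2 - 1821) = -1682/10609 + (1024 - 1821) = -1682/10609 - 797 = -8457055/10609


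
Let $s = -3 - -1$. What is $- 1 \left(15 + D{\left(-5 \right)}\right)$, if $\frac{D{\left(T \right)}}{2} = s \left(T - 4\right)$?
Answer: $-51$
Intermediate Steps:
$s = -2$ ($s = -3 + 1 = -2$)
$D{\left(T \right)} = 16 - 4 T$ ($D{\left(T \right)} = 2 \left(- 2 \left(T - 4\right)\right) = 2 \left(- 2 \left(-4 + T\right)\right) = 2 \left(8 - 2 T\right) = 16 - 4 T$)
$- 1 \left(15 + D{\left(-5 \right)}\right) = - 1 \left(15 + \left(16 - -20\right)\right) = - 1 \left(15 + \left(16 + 20\right)\right) = - 1 \left(15 + 36\right) = - 1 \cdot 51 = \left(-1\right) 51 = -51$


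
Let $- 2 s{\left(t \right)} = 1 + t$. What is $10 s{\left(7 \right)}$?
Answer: $-40$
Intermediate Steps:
$s{\left(t \right)} = - \frac{1}{2} - \frac{t}{2}$ ($s{\left(t \right)} = - \frac{1 + t}{2} = - \frac{1}{2} - \frac{t}{2}$)
$10 s{\left(7 \right)} = 10 \left(- \frac{1}{2} - \frac{7}{2}\right) = 10 \left(-4\right) = -40$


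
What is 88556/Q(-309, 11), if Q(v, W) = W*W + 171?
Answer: 22139/73 ≈ 303.27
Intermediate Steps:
Q(v, W) = 171 + W**2 (Q(v, W) = W**2 + 171 = 171 + W**2)
88556/Q(-309, 11) = 88556/(171 + 11**2) = 88556/(171 + 121) = 88556/292 = 88556*(1/292) = 22139/73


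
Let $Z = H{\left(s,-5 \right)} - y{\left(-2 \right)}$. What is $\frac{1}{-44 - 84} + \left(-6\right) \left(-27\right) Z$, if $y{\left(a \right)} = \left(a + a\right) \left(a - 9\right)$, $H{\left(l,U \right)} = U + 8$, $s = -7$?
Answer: $- \frac{850177}{128} \approx -6642.0$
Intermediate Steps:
$H{\left(l,U \right)} = 8 + U$
$y{\left(a \right)} = 2 a \left(-9 + a\right)$
$Z = -41$ ($Z = \left(8 - 5\right) - 2 \left(-2\right) \left(-9 - 2\right) = 3 - 2 \left(-2\right) \left(-11\right) = 3 - 44 = -41$)
$\frac{1}{-44 - 84} + \left(-6\right) \left(-27\right) Z = \frac{1}{-44 - 84} + \left(-6\right) \left(-27\right) \left(-41\right) = \frac{1}{-128} + 162 \left(-41\right) = - \frac{1}{128} - 6642 = - \frac{850177}{128}$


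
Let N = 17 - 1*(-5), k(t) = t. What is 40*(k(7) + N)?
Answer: 1160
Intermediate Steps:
N = 22 (N = 17 + 5 = 22)
40*(k(7) + N) = 40*(7 + 22) = 40*29 = 1160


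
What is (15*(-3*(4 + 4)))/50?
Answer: -36/5 ≈ -7.2000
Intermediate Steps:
(15*(-3*(4 + 4)))/50 = (15*(-3*8))*(1/50) = (15*(-24))*(1/50) = -360*1/50 = -36/5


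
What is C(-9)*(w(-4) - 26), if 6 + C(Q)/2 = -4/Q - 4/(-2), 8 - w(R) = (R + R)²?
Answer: 5248/9 ≈ 583.11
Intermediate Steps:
w(R) = 8 - 4*R² (w(R) = 8 - (R + R)² = 8 - (2*R)² = 8 - 4*R²)
C(Q) = -8 - 8/Q (C(Q) = -12 + 2*(-4/Q - 4/(-2)) = -12 + 2*(-4/Q - 4*(-½)) = -12 + 2*(-4/Q + 2) = -12 + 2*(2 - 4/Q) = -12 + (4 - 8/Q) = -8 - 8/Q)
C(-9)*(w(-4) - 26) = (-8 - 8/(-9))*((8 - 4*(-4)²) - 26) = (-8 - 8*(-⅑))*((8 - 4*16) - 26) = (-8 + 8/9)*((8 - 64) - 26) = -64*(-56 - 26)/9 = -64/9*(-82) = 5248/9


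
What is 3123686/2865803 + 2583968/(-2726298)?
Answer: 555477824062/3906516493647 ≈ 0.14219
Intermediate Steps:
3123686/2865803 + 2583968/(-2726298) = 3123686*(1/2865803) + 2583968*(-1/2726298) = 3123686/2865803 - 1291984/1363149 = 555477824062/3906516493647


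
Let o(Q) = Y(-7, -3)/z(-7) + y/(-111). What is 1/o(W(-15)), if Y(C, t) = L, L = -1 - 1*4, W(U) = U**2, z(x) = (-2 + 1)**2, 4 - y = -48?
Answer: -111/607 ≈ -0.18287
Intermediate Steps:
y = 52 (y = 4 - 1*(-48) = 4 + 48 = 52)
z(x) = 1 (z(x) = (-1)**2 = 1)
L = -5 (L = -1 - 4 = -5)
Y(C, t) = -5
o(Q) = -607/111 (o(Q) = -5/1 + 52/(-111) = -5*1 + 52*(-1/111) = -5 - 52/111 = -607/111)
1/o(W(-15)) = 1/(-607/111) = -111/607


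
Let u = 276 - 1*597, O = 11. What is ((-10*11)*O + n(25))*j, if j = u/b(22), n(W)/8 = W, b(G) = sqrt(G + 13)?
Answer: 64842*sqrt(35)/7 ≈ 54802.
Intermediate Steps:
b(G) = sqrt(13 + G)
u = -321 (u = 276 - 597 = -321)
n(W) = 8*W
j = -321*sqrt(35)/35 (j = -321/sqrt(13 + 22) = -321*sqrt(35)/35 ≈ -54.259)
((-10*11)*O + n(25))*j = (-10*11*11 + 8*25)*(-321*sqrt(35)/35) = (-110*11 + 200)*(-321*sqrt(35)/35) = (-1210 + 200)*(-321*sqrt(35)/35) = -(-64842)*sqrt(35)/7 = 64842*sqrt(35)/7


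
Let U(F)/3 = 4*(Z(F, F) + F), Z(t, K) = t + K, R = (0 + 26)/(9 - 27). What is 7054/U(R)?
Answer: -3527/26 ≈ -135.65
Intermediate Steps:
R = -13/9 (R = 26/(-18) = 26*(-1/18) = -13/9 ≈ -1.4444)
Z(t, K) = K + t
U(F) = 36*F (U(F) = 3*(4*((F + F) + F)) = 3*(4*(2*F + F)) = 3*(4*(3*F)) = 3*(12*F) = 36*F)
7054/U(R) = 7054/((36*(-13/9))) = 7054/(-52) = 7054*(-1/52) = -3527/26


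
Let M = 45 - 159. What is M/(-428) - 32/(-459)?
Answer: 33011/98226 ≈ 0.33607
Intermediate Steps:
M = -114
M/(-428) - 32/(-459) = -114/(-428) - 32/(-459) = -114*(-1/428) - 32*(-1/459) = 57/214 + 32/459 = 33011/98226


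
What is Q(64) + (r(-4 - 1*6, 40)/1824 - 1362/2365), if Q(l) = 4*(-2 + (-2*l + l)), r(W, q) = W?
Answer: -570670289/2156880 ≈ -264.58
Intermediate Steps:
Q(l) = -8 - 4*l (Q(l) = 4*(-2 - l) = -8 - 4*l)
Q(64) + (r(-4 - 1*6, 40)/1824 - 1362/2365) = (-8 - 4*64) + ((-4 - 1*6)/1824 - 1362/2365) = (-8 - 256) + ((-4 - 6)*(1/1824) - 1362*1/2365) = -264 + (-10*1/1824 - 1362/2365) = -264 + (-5/912 - 1362/2365) = -264 - 1253969/2156880 = -570670289/2156880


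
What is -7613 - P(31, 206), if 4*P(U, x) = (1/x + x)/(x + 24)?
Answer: -1442858197/189520 ≈ -7613.2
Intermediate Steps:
P(U, x) = (x + 1/x)/(4*(24 + x)) (P(U, x) = ((1/x + x)/(x + 24))/4 = ((x + 1/x)/(24 + x))/4 = (x + 1/x)/(4*(24 + x)))
-7613 - P(31, 206) = -7613 - (1 + 206²)/(4*206*(24 + 206)) = -7613 - (1 + 42436)/(4*206*230) = -7613 - 42437/(4*206*230) = -7613 - 1*42437/189520 = -7613 - 42437/189520 = -1442858197/189520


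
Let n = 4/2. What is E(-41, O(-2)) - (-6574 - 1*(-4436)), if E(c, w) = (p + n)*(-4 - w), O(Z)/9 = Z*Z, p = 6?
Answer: 1818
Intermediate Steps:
n = 2 (n = 4*(1/2) = 2)
O(Z) = 9*Z**2 (O(Z) = 9*(Z*Z) = 9*Z**2)
E(c, w) = -32 - 8*w (E(c, w) = (6 + 2)*(-4 - w) = 8*(-4 - w) = -32 - 8*w)
E(-41, O(-2)) - (-6574 - 1*(-4436)) = (-32 - 72*(-2)**2) - (-6574 - 1*(-4436)) = (-32 - 72*4) - (-6574 + 4436) = (-32 - 8*36) - 1*(-2138) = (-32 - 288) + 2138 = -320 + 2138 = 1818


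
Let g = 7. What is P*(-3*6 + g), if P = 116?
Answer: -1276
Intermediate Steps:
P*(-3*6 + g) = 116*(-3*6 + 7) = 116*(-18 + 7) = 116*(-11) = -1276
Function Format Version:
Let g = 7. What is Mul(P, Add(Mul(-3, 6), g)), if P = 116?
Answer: -1276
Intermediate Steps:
Mul(P, Add(Mul(-3, 6), g)) = Mul(116, Add(Mul(-3, 6), 7)) = Mul(116, Add(-18, 7)) = Mul(116, -11) = -1276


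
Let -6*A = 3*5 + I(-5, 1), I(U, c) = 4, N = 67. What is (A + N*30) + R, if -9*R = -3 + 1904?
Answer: 32321/18 ≈ 1795.6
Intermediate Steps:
A = -19/6 (A = -(3*5 + 4)/6 = -(15 + 4)/6 = -⅙*19 = -19/6 ≈ -3.1667)
R = -1901/9 (R = -(-3 + 1904)/9 = -⅑*1901 = -1901/9 ≈ -211.22)
(A + N*30) + R = (-19/6 + 67*30) - 1901/9 = (-19/6 + 2010) - 1901/9 = 12041/6 - 1901/9 = 32321/18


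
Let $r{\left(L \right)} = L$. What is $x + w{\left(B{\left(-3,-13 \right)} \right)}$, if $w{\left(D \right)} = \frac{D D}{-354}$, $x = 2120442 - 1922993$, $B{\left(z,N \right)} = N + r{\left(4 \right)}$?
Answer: $\frac{23298955}{118} \approx 1.9745 \cdot 10^{5}$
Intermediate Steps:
$B{\left(z,N \right)} = 4 + N$ ($B{\left(z,N \right)} = N + 4 = 4 + N$)
$x = 197449$
$w{\left(D \right)} = - \frac{D^{2}}{354}$ ($w{\left(D \right)} = D^{2} \left(- \frac{1}{354}\right) = - \frac{D^{2}}{354}$)
$x + w{\left(B{\left(-3,-13 \right)} \right)} = 197449 - \frac{\left(4 - 13\right)^{2}}{354} = 197449 - \frac{\left(-9\right)^{2}}{354} = 197449 - \frac{27}{118} = \frac{23298955}{118}$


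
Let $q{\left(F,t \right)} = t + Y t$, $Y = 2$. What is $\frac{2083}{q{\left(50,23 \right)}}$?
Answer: $\frac{2083}{69} \approx 30.188$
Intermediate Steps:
$q{\left(F,t \right)} = 3 t$ ($q{\left(F,t \right)} = t + 2 t = 3 t$)
$\frac{2083}{q{\left(50,23 \right)}} = \frac{2083}{3 \cdot 23} = \frac{2083}{69}$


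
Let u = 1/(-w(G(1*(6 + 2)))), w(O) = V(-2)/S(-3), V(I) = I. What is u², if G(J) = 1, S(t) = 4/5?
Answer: 4/25 ≈ 0.16000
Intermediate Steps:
S(t) = ⅘ (S(t) = 4*(⅕) = ⅘)
w(O) = -5/2 (w(O) = -2/⅘ = -2*5/4 = -5/2)
u = ⅖ (u = 1/(-1*(-5/2)) = 1/(5/2) = ⅖ ≈ 0.40000)
u² = (⅖)² = 4/25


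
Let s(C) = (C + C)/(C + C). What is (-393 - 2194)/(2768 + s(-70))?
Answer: -199/213 ≈ -0.93427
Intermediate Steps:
s(C) = 1 (s(C) = (2*C)/((2*C)) = (2*C)*(1/(2*C)) = 1)
(-393 - 2194)/(2768 + s(-70)) = (-393 - 2194)/(2768 + 1) = -2587/2769 = -2587*1/2769 = -199/213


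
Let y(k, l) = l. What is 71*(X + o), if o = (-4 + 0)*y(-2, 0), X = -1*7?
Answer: -497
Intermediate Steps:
X = -7
o = 0 (o = (-4 + 0)*0 = -4*0 = 0)
71*(X + o) = 71*(-7 + 0) = 71*(-7) = -497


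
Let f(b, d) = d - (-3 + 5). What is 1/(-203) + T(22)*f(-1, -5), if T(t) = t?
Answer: -31263/203 ≈ -154.00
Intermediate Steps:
f(b, d) = -2 + d (f(b, d) = d - 1*2 = d - 2 = -2 + d)
1/(-203) + T(22)*f(-1, -5) = 1/(-203) + 22*(-2 - 5) = -1/203 + 22*(-7) = -1/203 - 154 = -31263/203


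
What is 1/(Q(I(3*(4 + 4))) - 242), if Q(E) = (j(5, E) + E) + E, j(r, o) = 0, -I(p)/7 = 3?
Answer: -1/284 ≈ -0.0035211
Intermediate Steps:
I(p) = -21 (I(p) = -7*3 = -21)
Q(E) = 2*E (Q(E) = (0 + E) + E = E + E = 2*E)
1/(Q(I(3*(4 + 4))) - 242) = 1/(2*(-21) - 242) = 1/(-42 - 242) = 1/(-284) = -1/284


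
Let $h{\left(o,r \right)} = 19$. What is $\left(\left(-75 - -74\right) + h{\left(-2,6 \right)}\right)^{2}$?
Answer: $324$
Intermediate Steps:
$\left(\left(-75 - -74\right) + h{\left(-2,6 \right)}\right)^{2} = \left(\left(-75 - -74\right) + 19\right)^{2} = \left(\left(-75 + 74\right) + 19\right)^{2} = \left(-1 + 19\right)^{2} = 18^{2} = 324$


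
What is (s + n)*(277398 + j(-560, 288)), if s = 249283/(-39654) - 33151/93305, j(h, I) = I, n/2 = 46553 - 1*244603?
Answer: -22609217070548413463/205550915 ≈ -1.0999e+11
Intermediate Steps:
n = -396100 (n = 2*(46553 - 1*244603) = 2*(46553 - 244603) = 2*(-198050) = -396100)
s = -24573920069/3699916470 (s = 249283*(-1/39654) - 33151*1/93305 = -249283/39654 - 33151/93305 = -24573920069/3699916470 ≈ -6.6417)
(s + n)*(277398 + j(-560, 288)) = (-24573920069/3699916470 - 396100)*(277398 + 288) = -1465561487687069/3699916470*277686 = -22609217070548413463/205550915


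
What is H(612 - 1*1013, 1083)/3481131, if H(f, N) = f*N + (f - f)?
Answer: -144761/1160377 ≈ -0.12475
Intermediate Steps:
H(f, N) = N*f (H(f, N) = N*f + 0 = N*f)
H(612 - 1*1013, 1083)/3481131 = (1083*(612 - 1*1013))/3481131 = (1083*(612 - 1013))*(1/3481131) = (1083*(-401))*(1/3481131) = -434283*1/3481131 = -144761/1160377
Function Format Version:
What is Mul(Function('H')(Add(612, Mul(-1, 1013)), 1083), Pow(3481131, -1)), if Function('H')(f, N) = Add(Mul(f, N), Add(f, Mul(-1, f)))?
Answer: Rational(-144761, 1160377) ≈ -0.12475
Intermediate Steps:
Function('H')(f, N) = Mul(N, f) (Function('H')(f, N) = Add(Mul(N, f), 0) = Mul(N, f))
Mul(Function('H')(Add(612, Mul(-1, 1013)), 1083), Pow(3481131, -1)) = Mul(Mul(1083, Add(612, Mul(-1, 1013))), Pow(3481131, -1)) = Mul(Mul(1083, Add(612, -1013)), Rational(1, 3481131)) = Mul(Mul(1083, -401), Rational(1, 3481131)) = Mul(-434283, Rational(1, 3481131)) = Rational(-144761, 1160377)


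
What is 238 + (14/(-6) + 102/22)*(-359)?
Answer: -19430/33 ≈ -588.79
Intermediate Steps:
238 + (14/(-6) + 102/22)*(-359) = 238 + (14*(-1/6) + 102*(1/22))*(-359) = 238 + (-7/3 + 51/11)*(-359) = 238 + (76/33)*(-359) = 238 - 27284/33 = -19430/33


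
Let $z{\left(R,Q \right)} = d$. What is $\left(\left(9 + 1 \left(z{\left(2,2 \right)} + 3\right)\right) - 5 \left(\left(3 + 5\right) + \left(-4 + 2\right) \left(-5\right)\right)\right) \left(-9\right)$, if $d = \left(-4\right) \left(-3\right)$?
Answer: $594$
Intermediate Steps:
$d = 12$
$z{\left(R,Q \right)} = 12$
$\left(\left(9 + 1 \left(z{\left(2,2 \right)} + 3\right)\right) - 5 \left(\left(3 + 5\right) + \left(-4 + 2\right) \left(-5\right)\right)\right) \left(-9\right) = \left(\left(9 + 1 \left(12 + 3\right)\right) - 5 \left(\left(3 + 5\right) + \left(-4 + 2\right) \left(-5\right)\right)\right) \left(-9\right) = \left(\left(9 + 1 \cdot 15\right) - 5 \left(8 - -10\right)\right) \left(-9\right) = \left(\left(9 + 15\right) - 5 \left(8 + 10\right)\right) \left(-9\right) = \left(24 - 90\right) \left(-9\right) = \left(-66\right) \left(-9\right) = 594$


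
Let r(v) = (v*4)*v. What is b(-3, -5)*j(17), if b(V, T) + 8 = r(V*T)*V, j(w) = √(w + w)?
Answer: -2708*√34 ≈ -15790.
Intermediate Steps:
r(v) = 4*v² (r(v) = (4*v)*v = 4*v²)
j(w) = √2*√w (j(w) = √(2*w) = √2*√w)
b(V, T) = -8 + 4*T²*V³ (b(V, T) = -8 + (4*(V*T)²)*V = -8 + (4*(T*V)²)*V = -8 + (4*(T²*V²))*V = -8 + (4*T²*V²)*V = -8 + 4*T²*V³)
b(-3, -5)*j(17) = (-8 + 4*(-5)²*(-3)³)*(√2*√17) = (-8 + 4*25*(-27))*√34 = (-8 - 2700)*√34 = -2708*√34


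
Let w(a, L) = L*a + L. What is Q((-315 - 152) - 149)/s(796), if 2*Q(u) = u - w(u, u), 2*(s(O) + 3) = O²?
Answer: -189728/316805 ≈ -0.59888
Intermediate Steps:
s(O) = -3 + O²/2
w(a, L) = L + L*a
Q(u) = u/2 - u*(1 + u)/2 (Q(u) = (u - u*(1 + u))/2 = u/2 - u*(1 + u)/2)
Q((-315 - 152) - 149)/s(796) = (-((-315 - 152) - 149)²/2)/(-3 + (½)*796²) = (-(-467 - 149)²/2)/(-3 + (½)*633616) = (-½*(-616)²)/(-3 + 316808) = -½*379456/316805 = -189728*1/316805 = -189728/316805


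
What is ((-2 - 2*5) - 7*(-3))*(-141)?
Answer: -1269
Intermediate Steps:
((-2 - 2*5) - 7*(-3))*(-141) = ((-2 - 10) + 21)*(-141) = (-12 + 21)*(-141) = 9*(-141) = -1269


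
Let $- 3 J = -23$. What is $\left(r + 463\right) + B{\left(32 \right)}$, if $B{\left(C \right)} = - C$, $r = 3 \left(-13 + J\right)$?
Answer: $415$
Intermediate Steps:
$J = \frac{23}{3}$ ($J = \left(- \frac{1}{3}\right) \left(-23\right) = \frac{23}{3} \approx 7.6667$)
$r = -16$ ($r = 3 \left(-13 + \frac{23}{3}\right) = 3 \left(- \frac{16}{3}\right) = -16$)
$\left(r + 463\right) + B{\left(32 \right)} = \left(-16 + 463\right) - 32 = 447 - 32 = 415$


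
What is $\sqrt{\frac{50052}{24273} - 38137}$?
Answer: $\frac{i \sqrt{277386254917}}{2697} \approx 195.28 i$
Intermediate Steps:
$\sqrt{\frac{50052}{24273} - 38137} = \sqrt{50052 \cdot \frac{1}{24273} - 38137} = \sqrt{\frac{16684}{8091} - 38137} = \sqrt{- \frac{308549783}{8091}} = \frac{i \sqrt{277386254917}}{2697}$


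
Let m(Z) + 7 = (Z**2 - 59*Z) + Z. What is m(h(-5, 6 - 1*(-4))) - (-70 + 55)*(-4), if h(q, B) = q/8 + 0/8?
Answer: -1943/64 ≈ -30.359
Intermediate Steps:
h(q, B) = q/8 (h(q, B) = q*(1/8) + 0*(1/8) = q/8 + 0 = q/8)
m(Z) = -7 + Z**2 - 58*Z (m(Z) = -7 + ((Z**2 - 59*Z) + Z) = -7 + (Z**2 - 58*Z) = -7 + Z**2 - 58*Z)
m(h(-5, 6 - 1*(-4))) - (-70 + 55)*(-4) = (-7 + ((1/8)*(-5))**2 - 29*(-5)/4) - (-70 + 55)*(-4) = (-7 + (-5/8)**2 - 58*(-5/8)) - (-15)*(-4) = (-7 + 25/64 + 145/4) - 1*60 = 1897/64 - 60 = -1943/64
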